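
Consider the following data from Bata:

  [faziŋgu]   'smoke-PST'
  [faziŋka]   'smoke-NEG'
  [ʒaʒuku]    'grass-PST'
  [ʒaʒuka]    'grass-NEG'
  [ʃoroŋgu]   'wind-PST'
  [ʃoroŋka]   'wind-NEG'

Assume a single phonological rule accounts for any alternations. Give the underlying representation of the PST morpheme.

/-gu/

The PST suffix surfaces as [-gu] and [-ku], depending on the final segment of the stem.
The NEG suffix, which begins with [k], is invariant after every stem; so [k] is not altered by any rule here.
So the underlying form is /-gu/, and voiced stops become voiceless after a vowel.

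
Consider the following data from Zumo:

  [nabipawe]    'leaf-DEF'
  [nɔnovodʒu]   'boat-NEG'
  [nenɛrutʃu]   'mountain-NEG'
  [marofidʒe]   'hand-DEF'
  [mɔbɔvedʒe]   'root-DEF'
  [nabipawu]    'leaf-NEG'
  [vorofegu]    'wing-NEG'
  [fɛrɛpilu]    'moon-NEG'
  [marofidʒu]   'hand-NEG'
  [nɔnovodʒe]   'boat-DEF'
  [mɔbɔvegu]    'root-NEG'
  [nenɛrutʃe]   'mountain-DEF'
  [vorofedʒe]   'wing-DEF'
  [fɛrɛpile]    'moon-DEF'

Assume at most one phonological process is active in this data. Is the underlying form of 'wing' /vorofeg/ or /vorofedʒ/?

/vorofeg/

In [vorofedʒe] and [vorofegu] the final segment of 'wing' alternates: [dʒ] ~ [g].
If /dʒ/ were underlying and a rule turned it into [g] before the NEG suffix, 'hand' would also alternate; but it has [dʒ] in both [marofidʒe] and [marofidʒu].
So /g/ is underlying, and a rule of palatalization before a front vowel — /g/ becomes palato-alveolar [dʒ] before a front vowel — gives [dʒ].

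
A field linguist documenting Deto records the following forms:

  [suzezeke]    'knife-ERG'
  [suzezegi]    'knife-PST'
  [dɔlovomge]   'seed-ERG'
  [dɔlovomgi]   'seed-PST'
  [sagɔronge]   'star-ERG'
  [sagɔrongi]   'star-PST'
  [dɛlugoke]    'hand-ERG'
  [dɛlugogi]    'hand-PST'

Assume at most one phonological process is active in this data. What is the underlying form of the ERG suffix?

/-ke/

The ERG suffix surfaces as [-ge] and [-ke], depending on the final segment of the stem.
By contrast the PST suffix keeps its initial [g] throughout — that segment must be underlying.
So the underlying form is /-ke/, and voiceless stops become voiced after a nasal.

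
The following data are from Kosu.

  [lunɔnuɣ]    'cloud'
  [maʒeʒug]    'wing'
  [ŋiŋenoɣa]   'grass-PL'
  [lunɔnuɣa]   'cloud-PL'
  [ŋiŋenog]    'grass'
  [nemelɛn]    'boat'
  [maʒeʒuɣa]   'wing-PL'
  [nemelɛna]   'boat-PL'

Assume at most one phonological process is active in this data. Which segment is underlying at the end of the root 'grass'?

'grass' shows [ɣ] ~ [g] at the end of the stem ([ŋiŋenoɣa] vs [ŋiŋenog]).
The stem 'cloud' ([lunɔnuɣa], [lunɔnuɣ]) shows [ɣ] unchanged in both environments, so [ɣ] cannot be basic with [g] derived in isolation.
So /g/ is underlying, and a rule of intervocalic spirantization — voiced stops become fricatives between vowels — gives [ɣ].

/g/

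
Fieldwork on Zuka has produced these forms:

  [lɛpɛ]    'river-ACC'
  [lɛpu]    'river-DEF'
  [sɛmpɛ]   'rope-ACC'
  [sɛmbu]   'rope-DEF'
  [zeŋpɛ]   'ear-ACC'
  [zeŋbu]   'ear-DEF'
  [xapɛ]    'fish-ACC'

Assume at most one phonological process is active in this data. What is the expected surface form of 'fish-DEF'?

[xapu]

The DEF suffix surfaces as [-bu] and [-pu], depending on the final segment of the stem.
The ACC suffix, which begins with [p], is invariant after every stem; so [p] is not altered by any rule here.
The DEF suffix is therefore /-bu/ underlyingly, with post-vocalic devoicing: voiced stops become voiceless after a vowel.
After 'fish', which ends in a vowel, the suffix surfaces as [-pu], giving [xapu].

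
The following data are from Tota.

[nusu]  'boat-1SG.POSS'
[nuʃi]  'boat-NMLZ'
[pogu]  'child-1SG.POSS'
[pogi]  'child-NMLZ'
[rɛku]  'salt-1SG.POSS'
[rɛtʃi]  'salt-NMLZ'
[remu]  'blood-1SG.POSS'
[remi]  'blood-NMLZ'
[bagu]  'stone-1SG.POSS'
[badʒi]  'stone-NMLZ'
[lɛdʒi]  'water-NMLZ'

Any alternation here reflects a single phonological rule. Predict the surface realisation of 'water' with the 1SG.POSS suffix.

[lɛgu]

The root 'stone' surfaces as [bagu] and [badʒi], with a stem-final [g] ~ [dʒ] alternation.
If /g/ were underlying and a rule turned it into [dʒ] before the NMLZ suffix, 'child' would also alternate; but it has [g] in both [pogu] and [pogi].
The underlying segment must be /dʒ/; palato-alveolar /tʃ/, /dʒ/ and /ʃ/ become [k], [g] and [s] when no front vowel follows, yielding [g] there.
The one attested form of 'water', [lɛdʒi], shows underlying /lɛdʒ/. Applying the same rule when no front vowel follows gives [lɛgu].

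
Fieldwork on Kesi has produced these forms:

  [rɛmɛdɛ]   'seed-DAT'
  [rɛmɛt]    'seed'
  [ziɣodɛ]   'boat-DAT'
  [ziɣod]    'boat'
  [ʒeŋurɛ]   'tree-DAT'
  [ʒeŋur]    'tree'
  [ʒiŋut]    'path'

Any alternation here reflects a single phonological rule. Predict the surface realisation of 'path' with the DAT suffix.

[ʒiŋudɛ]

'seed' shows [d] ~ [t] at the end of the stem ([rɛmɛdɛ] vs [rɛmɛt]).
If /d/ were underlying and a rule turned it into [t] in isolation, 'boat' would also alternate; but it has [d] in both [ziɣodɛ] and [ziɣod].
The underlying segment must be /t/; voiceless stops become voiced between vowels, yielding [d] there.
From [ʒiŋut] the stem 'path' is /ʒiŋut/; between vowels this yields [ʒiŋudɛ].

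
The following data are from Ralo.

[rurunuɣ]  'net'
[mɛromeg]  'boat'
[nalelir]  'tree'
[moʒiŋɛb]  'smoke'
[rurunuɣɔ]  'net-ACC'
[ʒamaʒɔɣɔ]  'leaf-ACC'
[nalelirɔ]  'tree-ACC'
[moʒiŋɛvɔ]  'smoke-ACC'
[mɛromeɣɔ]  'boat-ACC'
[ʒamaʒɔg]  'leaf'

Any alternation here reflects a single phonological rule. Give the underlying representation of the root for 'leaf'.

/ʒamaʒɔg/

'leaf' shows [ɣ] ~ [g] at the end of the stem ([ʒamaʒɔɣɔ] vs [ʒamaʒɔg]).
But 'net' keeps [ɣ] in both environments ([rurunuɣɔ], [rurunuɣ]), so there is no rule changing /ɣ/ to [g] in isolation.
The underlying segment must be /g/; voiced stops become fricatives between vowels, yielding [ɣ] there.
Hence 'leaf' is /ʒamaʒɔg/ underlyingly.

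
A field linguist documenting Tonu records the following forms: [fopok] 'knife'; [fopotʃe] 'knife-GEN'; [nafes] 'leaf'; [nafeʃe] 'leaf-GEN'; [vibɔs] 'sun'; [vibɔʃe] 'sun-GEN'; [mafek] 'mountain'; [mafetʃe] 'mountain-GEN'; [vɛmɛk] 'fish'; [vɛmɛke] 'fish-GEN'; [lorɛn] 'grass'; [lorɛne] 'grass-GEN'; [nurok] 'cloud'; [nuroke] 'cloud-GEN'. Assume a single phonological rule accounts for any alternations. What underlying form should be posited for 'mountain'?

/mafetʃ/

The stem for 'mountain' ends in [k] in [mafek] but [tʃ] in [mafetʃe].
But 'cloud' keeps [k] in both environments ([nurok], [nuroke]), so there is no rule changing /k/ to [tʃ] before the GEN suffix.
So /tʃ/ is underlying, and a rule of depalatalization — palato-alveolar /tʃ/ and /ʃ/ become [k] and [s] when no front vowel follows — gives [k].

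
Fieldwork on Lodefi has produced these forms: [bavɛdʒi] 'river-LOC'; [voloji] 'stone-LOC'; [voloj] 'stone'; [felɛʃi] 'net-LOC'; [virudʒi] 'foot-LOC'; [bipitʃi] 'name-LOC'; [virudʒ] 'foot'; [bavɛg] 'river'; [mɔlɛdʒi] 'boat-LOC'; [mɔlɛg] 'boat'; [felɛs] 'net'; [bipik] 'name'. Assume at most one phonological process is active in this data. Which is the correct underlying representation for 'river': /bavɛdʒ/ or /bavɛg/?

/bavɛg/

The stem for 'river' ends in [dʒ] in [bavɛdʒi] but [g] in [bavɛg].
But 'foot' keeps [dʒ] in both environments ([virudʒi], [virudʒ]), so there is no rule changing /dʒ/ to [g] in isolation.
Therefore /g/ is basic and [dʒ] is derived by palatalization before a front vowel (/k/, /g/ and /s/ become palato-alveolar [tʃ], [dʒ] and [ʃ] before a front vowel).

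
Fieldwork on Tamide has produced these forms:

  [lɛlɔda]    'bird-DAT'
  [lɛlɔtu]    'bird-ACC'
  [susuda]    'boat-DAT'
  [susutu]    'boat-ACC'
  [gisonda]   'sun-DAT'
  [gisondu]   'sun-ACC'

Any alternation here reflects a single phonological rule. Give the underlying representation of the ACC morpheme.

/-tu/

The ACC morpheme has two allomorphs, [-du] and [-tu].
By contrast the DAT suffix keeps its initial [d] throughout — that segment must be underlying.
The ACC suffix is therefore /-tu/ underlyingly, with post-nasal voicing: voiceless stops become voiced after a nasal.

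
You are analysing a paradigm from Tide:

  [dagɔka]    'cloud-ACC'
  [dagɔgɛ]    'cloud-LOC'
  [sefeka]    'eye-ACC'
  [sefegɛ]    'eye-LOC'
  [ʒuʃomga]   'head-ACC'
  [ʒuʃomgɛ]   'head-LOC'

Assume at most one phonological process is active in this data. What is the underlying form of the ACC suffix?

The ACC morpheme has two allomorphs, [-ga] and [-ka].
The LOC suffix, which begins with [g], is invariant after every stem; so [g] is not altered by any rule here.
The ACC suffix is therefore /-ka/ underlyingly, with post-nasal voicing: voiceless stops become voiced after a nasal.

/-ka/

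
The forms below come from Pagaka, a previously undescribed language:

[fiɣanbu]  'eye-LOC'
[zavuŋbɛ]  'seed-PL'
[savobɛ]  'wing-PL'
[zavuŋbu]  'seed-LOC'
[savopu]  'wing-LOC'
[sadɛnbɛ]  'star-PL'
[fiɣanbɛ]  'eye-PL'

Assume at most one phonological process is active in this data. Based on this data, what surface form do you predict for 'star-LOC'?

The LOC suffix surfaces as [-bu] and [-pu], depending on the final segment of the stem.
By contrast the PL suffix keeps its initial [b] throughout — that segment must be underlying.
So the underlying form is /-pu/, and voiceless stops become voiced after a nasal.
After 'star', which ends in a nasal, the suffix surfaces as [-bu], giving [sadɛnbu].

[sadɛnbu]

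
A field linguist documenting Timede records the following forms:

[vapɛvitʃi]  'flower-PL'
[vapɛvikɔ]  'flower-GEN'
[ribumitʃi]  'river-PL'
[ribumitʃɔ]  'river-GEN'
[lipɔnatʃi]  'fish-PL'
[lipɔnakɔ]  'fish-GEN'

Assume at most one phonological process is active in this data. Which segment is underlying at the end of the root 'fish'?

In [lipɔnatʃi] and [lipɔnakɔ] the final segment of 'fish' alternates: [tʃ] ~ [k].
Compare 'river', with invariant [tʃ] in [ribumitʃi] and [ribumitʃɔ]: an analysis with underlying /tʃ/ and a rule producing [k] before the GEN suffix would wrongly predict alternation here too.
So /k/ is underlying, and a rule of palatalization before a front vowel — /k/ becomes palato-alveolar [tʃ] before a front vowel — gives [tʃ].

/k/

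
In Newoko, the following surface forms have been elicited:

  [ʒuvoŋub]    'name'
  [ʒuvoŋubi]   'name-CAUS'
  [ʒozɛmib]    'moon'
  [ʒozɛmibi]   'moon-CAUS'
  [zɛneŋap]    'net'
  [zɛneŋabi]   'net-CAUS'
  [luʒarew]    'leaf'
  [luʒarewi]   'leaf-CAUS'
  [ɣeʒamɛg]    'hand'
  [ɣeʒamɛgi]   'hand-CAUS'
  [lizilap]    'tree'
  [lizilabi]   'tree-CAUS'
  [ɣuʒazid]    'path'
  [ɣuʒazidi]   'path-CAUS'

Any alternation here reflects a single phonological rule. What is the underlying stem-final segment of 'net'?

The stem for 'net' ends in [p] in [zɛneŋap] but [b] in [zɛneŋabi].
The stem 'name' ([ʒuvoŋub], [ʒuvoŋubi]) shows [b] unchanged in both environments, so [b] cannot be basic with [p] derived in isolation.
Therefore /p/ is basic and [b] is derived by intervocalic voicing (voiceless stops become voiced between vowels).

/p/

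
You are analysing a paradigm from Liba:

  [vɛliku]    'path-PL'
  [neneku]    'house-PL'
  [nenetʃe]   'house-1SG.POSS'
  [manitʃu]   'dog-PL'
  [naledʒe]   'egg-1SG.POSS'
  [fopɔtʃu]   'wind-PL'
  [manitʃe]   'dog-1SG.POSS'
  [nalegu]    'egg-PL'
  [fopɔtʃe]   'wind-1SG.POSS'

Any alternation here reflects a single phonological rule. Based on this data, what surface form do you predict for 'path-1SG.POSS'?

[vɛlitʃe]

The root 'house' surfaces as [neneku] and [nenetʃe], with a stem-final [k] ~ [tʃ] alternation.
Compare 'wind', with invariant [tʃ] in [fopɔtʃu] and [fopɔtʃe]: an analysis with underlying /tʃ/ and a rule producing [k] before the PL suffix would wrongly predict alternation here too.
The underlying segment must be /k/; /k/ and /g/ become palato-alveolar [tʃ] and [dʒ] before a front vowel, yielding [tʃ] there.
The one attested form of 'path', [vɛliku], shows underlying /vɛlik/. Applying the same rule before a front vowel gives [vɛlitʃe].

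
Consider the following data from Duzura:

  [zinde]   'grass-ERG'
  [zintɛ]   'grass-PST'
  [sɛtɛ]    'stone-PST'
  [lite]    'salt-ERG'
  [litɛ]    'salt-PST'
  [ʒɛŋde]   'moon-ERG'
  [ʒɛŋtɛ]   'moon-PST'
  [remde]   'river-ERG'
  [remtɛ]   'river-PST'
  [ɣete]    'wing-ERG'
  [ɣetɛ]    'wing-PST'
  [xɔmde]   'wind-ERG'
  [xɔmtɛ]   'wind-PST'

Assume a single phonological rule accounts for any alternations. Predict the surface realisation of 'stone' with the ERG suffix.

The ERG morpheme has two allomorphs, [-de] and [-te].
The PST suffix, which begins with [t], is invariant after every stem; so [t] is not altered by any rule here.
So the underlying form is /-de/, and voiced stops become voiceless after a vowel.
After 'stone', which ends in a vowel, the suffix surfaces as [-te], giving [sɛte].

[sɛte]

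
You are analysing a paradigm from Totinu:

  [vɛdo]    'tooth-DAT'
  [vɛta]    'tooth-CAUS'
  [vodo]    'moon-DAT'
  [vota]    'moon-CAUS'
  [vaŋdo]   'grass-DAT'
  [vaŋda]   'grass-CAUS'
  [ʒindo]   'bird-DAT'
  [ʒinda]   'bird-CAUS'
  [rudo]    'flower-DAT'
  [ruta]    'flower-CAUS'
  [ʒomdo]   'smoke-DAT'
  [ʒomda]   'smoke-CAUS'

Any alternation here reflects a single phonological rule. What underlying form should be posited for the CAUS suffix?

/-ta/

The CAUS suffix surfaces as [-da] and [-ta], depending on the final segment of the stem.
The DAT suffix, which begins with [d], is invariant after every stem; so [d] is not altered by any rule here.
The CAUS suffix is therefore /-ta/ underlyingly, with post-nasal voicing: voiceless stops become voiced after a nasal.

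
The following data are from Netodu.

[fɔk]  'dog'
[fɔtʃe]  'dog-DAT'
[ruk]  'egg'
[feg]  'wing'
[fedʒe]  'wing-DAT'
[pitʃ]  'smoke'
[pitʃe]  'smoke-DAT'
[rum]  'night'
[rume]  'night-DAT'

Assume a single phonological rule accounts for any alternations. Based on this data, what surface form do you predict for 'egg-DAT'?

The root 'dog' surfaces as [fɔk] and [fɔtʃe], with a stem-final [k] ~ [tʃ] alternation.
If /tʃ/ were underlying and a rule turned it into [k] in isolation, 'smoke' would also alternate; but it has [tʃ] in both [pitʃ] and [pitʃe].
Therefore /k/ is basic and [tʃ] is derived by palatalization before a front vowel (/k/ and /g/ become palato-alveolar [tʃ] and [dʒ] before a front vowel).
From [ruk] the stem 'egg' is /ruk/; before a front vowel this yields [rutʃe].

[rutʃe]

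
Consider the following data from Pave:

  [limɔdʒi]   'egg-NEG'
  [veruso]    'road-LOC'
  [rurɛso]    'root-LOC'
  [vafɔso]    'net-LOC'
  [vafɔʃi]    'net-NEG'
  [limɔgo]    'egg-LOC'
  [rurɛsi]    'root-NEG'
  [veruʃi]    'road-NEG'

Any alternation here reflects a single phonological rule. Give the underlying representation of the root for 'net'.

/vafɔʃ/

The root 'net' surfaces as [vafɔso] and [vafɔʃi], with a stem-final [s] ~ [ʃ] alternation.
If /s/ were underlying and a rule turned it into [ʃ] before the NEG suffix, 'root' would also alternate; but it has [s] in both [rurɛso] and [rurɛsi].
So /ʃ/ is underlying, and a rule of depalatalization — palato-alveolar /dʒ/ and /ʃ/ become [g] and [s] when no front vowel follows — gives [s].
Hence 'net' is /vafɔʃ/ underlyingly.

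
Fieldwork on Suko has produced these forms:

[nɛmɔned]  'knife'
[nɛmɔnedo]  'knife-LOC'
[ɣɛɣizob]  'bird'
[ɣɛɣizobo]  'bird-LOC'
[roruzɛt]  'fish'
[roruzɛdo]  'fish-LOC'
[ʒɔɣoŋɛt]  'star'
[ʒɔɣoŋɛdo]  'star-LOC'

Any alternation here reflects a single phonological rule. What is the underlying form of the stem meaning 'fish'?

The root 'fish' surfaces as [roruzɛt] and [roruzɛdo], with a stem-final [t] ~ [d] alternation.
Compare 'knife', with invariant [d] in [nɛmɔned] and [nɛmɔnedo]: an analysis with underlying /d/ and a rule producing [t] in isolation would wrongly predict alternation here too.
The underlying segment must be /t/; voiceless stops become voiced between vowels, yielding [d] there.

/roruzɛt/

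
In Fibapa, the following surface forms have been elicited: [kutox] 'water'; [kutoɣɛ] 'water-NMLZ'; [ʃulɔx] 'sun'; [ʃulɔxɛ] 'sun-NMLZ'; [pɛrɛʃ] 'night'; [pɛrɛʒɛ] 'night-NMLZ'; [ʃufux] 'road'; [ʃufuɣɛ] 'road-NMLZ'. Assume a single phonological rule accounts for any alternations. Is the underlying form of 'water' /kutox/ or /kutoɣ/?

The stem for 'water' ends in [x] in [kutox] but [ɣ] in [kutoɣɛ].
But 'sun' keeps [x] in both environments ([ʃulɔx], [ʃulɔxɛ]), so there is no rule changing /x/ to [ɣ] before the NMLZ suffix.
The underlying segment must be /ɣ/; voiced obstruents become voiceless word-finally, yielding [x] there.

/kutoɣ/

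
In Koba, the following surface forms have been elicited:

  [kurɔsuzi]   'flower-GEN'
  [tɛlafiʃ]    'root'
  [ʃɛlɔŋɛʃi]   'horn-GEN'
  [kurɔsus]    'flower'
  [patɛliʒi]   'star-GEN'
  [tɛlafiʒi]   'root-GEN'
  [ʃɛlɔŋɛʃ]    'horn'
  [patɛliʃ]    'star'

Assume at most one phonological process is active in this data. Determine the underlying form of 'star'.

/patɛliʒ/

In [patɛliʃ] and [patɛliʒi] the final segment of 'star' alternates: [ʃ] ~ [ʒ].
If /ʃ/ were underlying and a rule turned it into [ʒ] before the GEN suffix, 'horn' would also alternate; but it has [ʃ] in both [ʃɛlɔŋɛʃ] and [ʃɛlɔŋɛʃi].
The alternation reflects word-final obstruent devoicing: voiced obstruents become voiceless word-finally. /ʒ/ is underlying.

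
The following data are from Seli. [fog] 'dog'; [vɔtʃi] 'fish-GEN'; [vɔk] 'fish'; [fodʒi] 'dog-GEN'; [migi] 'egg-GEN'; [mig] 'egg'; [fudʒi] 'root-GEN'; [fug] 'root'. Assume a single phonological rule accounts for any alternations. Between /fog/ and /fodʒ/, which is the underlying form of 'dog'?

The root 'dog' surfaces as [fog] and [fodʒi], with a stem-final [g] ~ [dʒ] alternation.
If /g/ were underlying and a rule turned it into [dʒ] before the GEN suffix, 'egg' would also alternate; but it has [g] in both [mig] and [migi].
The underlying segment must be /dʒ/; palato-alveolar /tʃ/ and /dʒ/ become [k] and [g] when no front vowel follows, yielding [g] there.

/fodʒ/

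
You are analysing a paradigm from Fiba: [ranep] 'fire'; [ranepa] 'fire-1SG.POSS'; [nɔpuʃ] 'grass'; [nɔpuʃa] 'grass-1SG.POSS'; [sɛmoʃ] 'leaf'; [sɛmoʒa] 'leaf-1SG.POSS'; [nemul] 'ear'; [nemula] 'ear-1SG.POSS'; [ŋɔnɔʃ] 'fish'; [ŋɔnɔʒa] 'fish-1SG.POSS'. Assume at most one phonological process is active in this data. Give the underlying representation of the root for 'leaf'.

/sɛmoʒ/

'leaf' shows [ʃ] ~ [ʒ] at the end of the stem ([sɛmoʃ] vs [sɛmoʒa]).
But 'grass' keeps [ʃ] in both environments ([nɔpuʃ], [nɔpuʃa]), so there is no rule changing /ʃ/ to [ʒ] before the 1SG.POSS suffix.
The underlying segment must be /ʒ/; voiced obstruents become voiceless word-finally, yielding [ʃ] there.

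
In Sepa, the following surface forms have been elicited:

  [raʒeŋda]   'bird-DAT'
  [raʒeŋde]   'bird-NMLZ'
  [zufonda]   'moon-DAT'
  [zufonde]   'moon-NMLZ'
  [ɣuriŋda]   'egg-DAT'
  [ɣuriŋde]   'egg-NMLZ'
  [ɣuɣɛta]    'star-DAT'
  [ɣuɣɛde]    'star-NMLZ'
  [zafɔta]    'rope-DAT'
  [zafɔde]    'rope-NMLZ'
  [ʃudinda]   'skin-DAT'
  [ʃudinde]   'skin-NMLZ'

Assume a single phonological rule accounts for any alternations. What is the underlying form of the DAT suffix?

The DAT morpheme has two allomorphs, [-da] and [-ta].
By contrast the NMLZ suffix keeps its initial [d] throughout — that segment must be underlying.
The DAT suffix is therefore /-ta/ underlyingly, with post-nasal voicing: voiceless stops become voiced after a nasal.

/-ta/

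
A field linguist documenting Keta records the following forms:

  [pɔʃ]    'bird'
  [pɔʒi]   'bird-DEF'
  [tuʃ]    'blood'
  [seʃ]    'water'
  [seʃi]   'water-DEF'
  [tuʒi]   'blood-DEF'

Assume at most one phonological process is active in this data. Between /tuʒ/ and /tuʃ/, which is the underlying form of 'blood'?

'blood' shows [ʒ] ~ [ʃ] at the end of the stem ([tuʒi] vs [tuʃ]).
Compare 'water', with invariant [ʃ] in [seʃi] and [seʃ]: an analysis with underlying /ʃ/ and a rule producing [ʒ] before the DEF suffix would wrongly predict alternation here too.
The alternation reflects word-final obstruent devoicing: voiced obstruents become voiceless word-finally. /ʒ/ is underlying.

/tuʒ/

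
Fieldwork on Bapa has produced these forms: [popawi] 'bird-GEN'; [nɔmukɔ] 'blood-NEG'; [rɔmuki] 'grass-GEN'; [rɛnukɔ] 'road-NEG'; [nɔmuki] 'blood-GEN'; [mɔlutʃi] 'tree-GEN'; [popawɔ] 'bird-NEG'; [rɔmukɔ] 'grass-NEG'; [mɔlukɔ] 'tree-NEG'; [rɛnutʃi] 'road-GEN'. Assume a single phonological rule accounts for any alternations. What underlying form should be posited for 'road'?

/rɛnutʃ/

'road' shows [k] ~ [tʃ] at the end of the stem ([rɛnukɔ] vs [rɛnutʃi]).
The stem 'blood' ([nɔmukɔ], [nɔmuki]) shows [k] unchanged in both environments, so [k] cannot be basic with [tʃ] derived before the GEN suffix.
The alternation reflects depalatalization: palato-alveolar /tʃ/ becomes [k] when no front vowel follows. /tʃ/ is underlying.
The underlying form of 'road' is therefore /rɛnutʃ/.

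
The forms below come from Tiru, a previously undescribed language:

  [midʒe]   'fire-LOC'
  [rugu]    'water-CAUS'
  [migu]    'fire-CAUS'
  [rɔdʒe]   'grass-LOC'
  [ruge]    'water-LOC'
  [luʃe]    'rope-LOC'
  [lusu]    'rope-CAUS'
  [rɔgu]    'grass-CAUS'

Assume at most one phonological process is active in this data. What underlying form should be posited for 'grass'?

'grass' shows [g] ~ [dʒ] at the end of the stem ([rɔgu] vs [rɔdʒe]).
But 'water' keeps [g] in both environments ([rugu], [ruge]), so there is no rule changing /g/ to [dʒ] before the LOC suffix.
So /dʒ/ is underlying, and a rule of depalatalization — palato-alveolar /dʒ/ and /ʃ/ become [g] and [s] when no front vowel follows — gives [g].
The underlying form of 'grass' is therefore /rɔdʒ/.

/rɔdʒ/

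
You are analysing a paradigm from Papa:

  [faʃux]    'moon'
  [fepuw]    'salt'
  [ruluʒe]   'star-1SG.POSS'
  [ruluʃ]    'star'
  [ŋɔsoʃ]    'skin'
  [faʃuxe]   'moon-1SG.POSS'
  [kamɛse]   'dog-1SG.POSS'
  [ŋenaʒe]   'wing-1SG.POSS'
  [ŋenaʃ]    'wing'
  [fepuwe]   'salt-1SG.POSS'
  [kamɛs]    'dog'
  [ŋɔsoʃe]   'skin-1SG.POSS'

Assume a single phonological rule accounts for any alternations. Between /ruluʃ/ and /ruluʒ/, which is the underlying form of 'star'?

/ruluʒ/

The stem for 'star' ends in [ʒ] in [ruluʒe] but [ʃ] in [ruluʃ].
The stem 'skin' ([ŋɔsoʃe], [ŋɔsoʃ]) shows [ʃ] unchanged in both environments, so [ʃ] cannot be basic with [ʒ] derived before the 1SG.POSS suffix.
Therefore /ʒ/ is basic and [ʃ] is derived by word-final obstruent devoicing (voiced obstruents become voiceless word-finally).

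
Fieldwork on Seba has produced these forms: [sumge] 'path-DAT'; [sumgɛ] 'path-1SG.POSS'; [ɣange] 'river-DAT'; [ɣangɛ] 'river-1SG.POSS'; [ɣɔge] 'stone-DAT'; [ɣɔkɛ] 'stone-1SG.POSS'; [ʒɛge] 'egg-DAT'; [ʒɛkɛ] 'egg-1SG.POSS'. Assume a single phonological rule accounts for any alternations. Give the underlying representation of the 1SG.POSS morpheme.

The 1SG.POSS suffix surfaces as [-gɛ] and [-kɛ], depending on the final segment of the stem.
By contrast the DAT suffix keeps its initial [g] throughout — that segment must be underlying.
The 1SG.POSS suffix is therefore /-kɛ/ underlyingly, with post-nasal voicing: voiceless stops become voiced after a nasal.

/-kɛ/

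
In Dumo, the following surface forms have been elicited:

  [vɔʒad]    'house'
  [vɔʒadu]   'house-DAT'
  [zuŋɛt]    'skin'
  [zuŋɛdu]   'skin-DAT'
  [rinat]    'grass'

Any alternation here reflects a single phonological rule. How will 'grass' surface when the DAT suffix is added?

[rinadu]

The root 'skin' surfaces as [zuŋɛt] and [zuŋɛdu], with a stem-final [t] ~ [d] alternation.
If /d/ were underlying and a rule turned it into [t] in isolation, 'house' would also alternate; but it has [d] in both [vɔʒad] and [vɔʒadu].
The underlying segment must be /t/; voiceless stops become voiced between vowels, yielding [d] there.
From [rinat] the stem 'grass' is /rinat/; between vowels this yields [rinadu].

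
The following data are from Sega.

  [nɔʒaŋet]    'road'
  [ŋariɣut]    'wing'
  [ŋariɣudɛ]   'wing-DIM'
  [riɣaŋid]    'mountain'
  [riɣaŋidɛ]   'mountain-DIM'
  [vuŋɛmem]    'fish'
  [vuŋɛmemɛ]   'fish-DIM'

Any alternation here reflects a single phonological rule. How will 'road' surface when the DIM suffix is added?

[nɔʒaŋedɛ]

'wing' shows [t] ~ [d] at the end of the stem ([ŋariɣut] vs [ŋariɣudɛ]).
If /d/ were underlying and a rule turned it into [t] in isolation, 'mountain' would also alternate; but it has [d] in both [riɣaŋid] and [riɣaŋidɛ].
The underlying segment must be /t/; voiceless stops become voiced between vowels, yielding [d] there.
The one attested form of 'road', [nɔʒaŋet], shows underlying /nɔʒaŋet/. Applying the same rule between vowels gives [nɔʒaŋedɛ].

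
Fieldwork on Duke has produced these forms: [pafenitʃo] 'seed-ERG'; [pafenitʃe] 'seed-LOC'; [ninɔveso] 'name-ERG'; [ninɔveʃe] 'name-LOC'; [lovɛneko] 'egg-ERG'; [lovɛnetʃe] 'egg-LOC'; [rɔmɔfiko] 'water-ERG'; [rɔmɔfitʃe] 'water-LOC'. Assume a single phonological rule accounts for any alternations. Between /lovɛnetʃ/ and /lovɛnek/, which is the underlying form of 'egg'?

/lovɛnek/

In [lovɛneko] and [lovɛnetʃe] the final segment of 'egg' alternates: [k] ~ [tʃ].
Compare 'seed', with invariant [tʃ] in [pafenitʃo] and [pafenitʃe]: an analysis with underlying /tʃ/ and a rule producing [k] before the ERG suffix would wrongly predict alternation here too.
So /k/ is underlying, and a rule of palatalization before a front vowel — /k/ and /s/ become palato-alveolar [tʃ] and [ʃ] before a front vowel — gives [tʃ].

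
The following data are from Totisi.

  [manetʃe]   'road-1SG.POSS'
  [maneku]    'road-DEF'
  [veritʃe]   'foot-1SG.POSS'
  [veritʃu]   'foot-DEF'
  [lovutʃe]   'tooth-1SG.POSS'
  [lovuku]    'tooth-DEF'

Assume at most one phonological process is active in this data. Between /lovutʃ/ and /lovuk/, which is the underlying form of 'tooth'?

The root 'tooth' surfaces as [lovutʃe] and [lovuku], with a stem-final [tʃ] ~ [k] alternation.
The stem 'foot' ([veritʃe], [veritʃu]) shows [tʃ] unchanged in both environments, so [tʃ] cannot be basic with [k] derived before the DEF suffix.
So /k/ is underlying, and a rule of palatalization before a front vowel — /k/ becomes palato-alveolar [tʃ] before a front vowel — gives [tʃ].

/lovuk/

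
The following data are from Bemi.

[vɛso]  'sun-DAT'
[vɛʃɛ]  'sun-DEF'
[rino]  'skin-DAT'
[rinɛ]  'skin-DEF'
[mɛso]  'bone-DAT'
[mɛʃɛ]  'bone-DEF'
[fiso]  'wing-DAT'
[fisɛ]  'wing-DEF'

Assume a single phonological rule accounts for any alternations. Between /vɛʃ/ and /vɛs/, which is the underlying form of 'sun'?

/vɛʃ/

The root 'sun' surfaces as [vɛso] and [vɛʃɛ], with a stem-final [s] ~ [ʃ] alternation.
If /s/ were underlying and a rule turned it into [ʃ] before the DEF suffix, 'wing' would also alternate; but it has [s] in both [fiso] and [fisɛ].
So /ʃ/ is underlying, and a rule of depalatalization — palato-alveolar /ʃ/ becomes [s] when no front vowel follows — gives [s].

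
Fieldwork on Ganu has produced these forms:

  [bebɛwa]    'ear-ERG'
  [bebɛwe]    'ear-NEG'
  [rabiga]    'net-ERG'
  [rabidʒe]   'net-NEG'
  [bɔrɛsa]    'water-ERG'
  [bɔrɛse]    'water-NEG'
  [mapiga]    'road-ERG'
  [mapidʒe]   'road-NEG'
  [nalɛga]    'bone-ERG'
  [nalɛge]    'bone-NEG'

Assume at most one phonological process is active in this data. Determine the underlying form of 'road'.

In [mapiga] and [mapidʒe] the final segment of 'road' alternates: [g] ~ [dʒ].
But 'bone' keeps [g] in both environments ([nalɛga], [nalɛge]), so there is no rule changing /g/ to [dʒ] before the NEG suffix.
The alternation reflects depalatalization: palato-alveolar /dʒ/ becomes [g] when no front vowel follows. /dʒ/ is underlying.
Hence 'road' is /mapidʒ/ underlyingly.

/mapidʒ/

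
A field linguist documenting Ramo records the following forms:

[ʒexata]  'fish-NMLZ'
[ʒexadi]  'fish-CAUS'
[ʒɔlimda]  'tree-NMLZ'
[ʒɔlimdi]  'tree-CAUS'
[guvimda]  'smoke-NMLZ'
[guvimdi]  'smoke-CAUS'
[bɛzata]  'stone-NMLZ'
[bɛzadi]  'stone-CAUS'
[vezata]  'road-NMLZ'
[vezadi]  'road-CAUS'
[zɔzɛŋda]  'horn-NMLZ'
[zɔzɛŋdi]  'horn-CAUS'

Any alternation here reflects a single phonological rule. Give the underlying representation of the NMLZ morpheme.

The NMLZ suffix surfaces as [-da] and [-ta], depending on the final segment of the stem.
The CAUS suffix, which begins with [d], is invariant after every stem; so [d] is not altered by any rule here.
The NMLZ suffix is therefore /-ta/ underlyingly, with post-nasal voicing: voiceless stops become voiced after a nasal.

/-ta/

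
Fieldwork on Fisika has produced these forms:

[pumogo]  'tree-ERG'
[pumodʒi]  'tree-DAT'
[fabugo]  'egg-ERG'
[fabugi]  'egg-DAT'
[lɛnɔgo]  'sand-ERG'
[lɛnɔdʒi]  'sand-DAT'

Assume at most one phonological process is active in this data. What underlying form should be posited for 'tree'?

/pumodʒ/

The stem for 'tree' ends in [g] in [pumogo] but [dʒ] in [pumodʒi].
Compare 'egg', with invariant [g] in [fabugo] and [fabugi]: an analysis with underlying /g/ and a rule producing [dʒ] before the DAT suffix would wrongly predict alternation here too.
The alternation reflects depalatalization: palato-alveolar /dʒ/ becomes [g] when no front vowel follows. /dʒ/ is underlying.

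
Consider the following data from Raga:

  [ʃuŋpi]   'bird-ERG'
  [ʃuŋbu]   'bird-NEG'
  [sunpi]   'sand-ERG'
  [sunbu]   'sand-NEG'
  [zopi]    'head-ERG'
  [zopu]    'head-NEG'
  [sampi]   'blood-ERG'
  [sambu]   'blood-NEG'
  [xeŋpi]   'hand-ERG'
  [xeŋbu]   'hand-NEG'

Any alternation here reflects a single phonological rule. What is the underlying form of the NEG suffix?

/-bu/

The NEG suffix surfaces as [-bu] and [-pu], depending on the final segment of the stem.
By contrast the ERG suffix keeps its initial [p] throughout — that segment must be underlying.
The NEG suffix is therefore /-bu/ underlyingly, with post-vocalic devoicing: voiced stops become voiceless after a vowel.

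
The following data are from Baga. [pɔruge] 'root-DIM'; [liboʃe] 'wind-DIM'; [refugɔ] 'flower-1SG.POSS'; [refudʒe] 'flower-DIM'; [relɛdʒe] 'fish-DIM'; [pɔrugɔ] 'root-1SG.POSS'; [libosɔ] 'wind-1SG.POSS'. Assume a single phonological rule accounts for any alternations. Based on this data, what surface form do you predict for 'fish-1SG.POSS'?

[relɛgɔ]

'flower' shows [g] ~ [dʒ] at the end of the stem ([refugɔ] vs [refudʒe]).
But 'root' keeps [g] in both environments ([pɔrugɔ], [pɔruge]), so there is no rule changing /g/ to [dʒ] before the DIM suffix.
The underlying segment must be /dʒ/; palato-alveolar /dʒ/ and /ʃ/ become [g] and [s] when no front vowel follows, yielding [g] there.
The one attested form of 'fish', [relɛdʒe], shows underlying /relɛdʒ/. Applying the same rule when no front vowel follows gives [relɛgɔ].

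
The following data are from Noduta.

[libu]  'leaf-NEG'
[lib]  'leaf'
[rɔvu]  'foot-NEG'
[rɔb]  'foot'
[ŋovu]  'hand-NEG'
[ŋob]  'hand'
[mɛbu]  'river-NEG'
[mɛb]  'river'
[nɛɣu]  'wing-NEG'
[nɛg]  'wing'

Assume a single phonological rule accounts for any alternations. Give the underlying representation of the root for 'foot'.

The root 'foot' surfaces as [rɔvu] and [rɔb], with a stem-final [v] ~ [b] alternation.
If /b/ were underlying and a rule turned it into [v] before the NEG suffix, 'leaf' would also alternate; but it has [b] in both [libu] and [lib].
Therefore /v/ is basic and [b] is derived by word-final hardening (voiced fricatives become stops word-finally).

/rɔv/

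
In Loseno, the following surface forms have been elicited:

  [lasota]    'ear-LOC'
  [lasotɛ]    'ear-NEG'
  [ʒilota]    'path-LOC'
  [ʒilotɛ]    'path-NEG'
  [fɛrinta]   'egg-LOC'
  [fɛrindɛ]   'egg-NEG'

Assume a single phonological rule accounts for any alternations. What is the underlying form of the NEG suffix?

/-dɛ/

The NEG suffix surfaces as [-dɛ] and [-tɛ], depending on the final segment of the stem.
The LOC suffix, which begins with [t], is invariant after every stem; so [t] is not altered by any rule here.
So the underlying form is /-dɛ/, and voiced stops become voiceless after a vowel.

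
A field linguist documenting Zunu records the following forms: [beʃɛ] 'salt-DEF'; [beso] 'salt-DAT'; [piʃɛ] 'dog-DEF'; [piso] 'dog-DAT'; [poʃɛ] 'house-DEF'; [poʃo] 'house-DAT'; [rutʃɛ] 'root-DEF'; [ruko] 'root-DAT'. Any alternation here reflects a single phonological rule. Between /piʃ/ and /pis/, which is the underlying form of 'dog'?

In [piʃɛ] and [piso] the final segment of 'dog' alternates: [ʃ] ~ [s].
Compare 'house', with invariant [ʃ] in [poʃɛ] and [poʃo]: an analysis with underlying /ʃ/ and a rule producing [s] before the DAT suffix would wrongly predict alternation here too.
The underlying segment must be /s/; /k/ and /s/ become palato-alveolar [tʃ] and [ʃ] before a front vowel, yielding [ʃ] there.

/pis/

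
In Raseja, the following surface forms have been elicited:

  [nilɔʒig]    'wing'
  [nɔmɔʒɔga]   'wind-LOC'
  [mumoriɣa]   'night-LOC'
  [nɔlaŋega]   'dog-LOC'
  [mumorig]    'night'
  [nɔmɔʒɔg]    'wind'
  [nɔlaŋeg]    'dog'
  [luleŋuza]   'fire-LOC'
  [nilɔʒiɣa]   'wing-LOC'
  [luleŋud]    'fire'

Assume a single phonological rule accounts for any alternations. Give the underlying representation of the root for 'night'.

The stem for 'night' ends in [g] in [mumorig] but [ɣ] in [mumoriɣa].
The stem 'dog' ([nɔlaŋeg], [nɔlaŋega]) shows [g] unchanged in both environments, so [g] cannot be basic with [ɣ] derived before the LOC suffix.
The alternation reflects word-final hardening: voiced fricatives become stops word-finally. /ɣ/ is underlying.

/mumoriɣ/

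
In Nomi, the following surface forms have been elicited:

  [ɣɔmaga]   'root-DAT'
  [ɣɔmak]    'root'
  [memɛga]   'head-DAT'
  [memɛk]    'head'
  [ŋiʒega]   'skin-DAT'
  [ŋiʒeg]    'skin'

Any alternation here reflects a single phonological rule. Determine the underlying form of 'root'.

In [ɣɔmaga] and [ɣɔmak] the final segment of 'root' alternates: [g] ~ [k].
But 'skin' keeps [g] in both environments ([ŋiʒega], [ŋiʒeg]), so there is no rule changing /g/ to [k] in isolation.
The underlying segment must be /k/; voiceless stops become voiced between vowels, yielding [g] there.
So 'root' = /ɣɔmak/.

/ɣɔmak/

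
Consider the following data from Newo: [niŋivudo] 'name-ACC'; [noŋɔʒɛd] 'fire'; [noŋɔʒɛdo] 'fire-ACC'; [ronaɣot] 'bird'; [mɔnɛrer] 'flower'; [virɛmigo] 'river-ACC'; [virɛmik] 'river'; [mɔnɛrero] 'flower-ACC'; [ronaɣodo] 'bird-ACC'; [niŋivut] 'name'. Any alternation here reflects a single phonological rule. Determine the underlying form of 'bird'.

The root 'bird' surfaces as [ronaɣot] and [ronaɣodo], with a stem-final [t] ~ [d] alternation.
But 'fire' keeps [d] in both environments ([noŋɔʒɛd], [noŋɔʒɛdo]), so there is no rule changing /d/ to [t] in isolation.
So /t/ is underlying, and a rule of intervocalic voicing — voiceless stops become voiced between vowels — gives [d].

/ronaɣot/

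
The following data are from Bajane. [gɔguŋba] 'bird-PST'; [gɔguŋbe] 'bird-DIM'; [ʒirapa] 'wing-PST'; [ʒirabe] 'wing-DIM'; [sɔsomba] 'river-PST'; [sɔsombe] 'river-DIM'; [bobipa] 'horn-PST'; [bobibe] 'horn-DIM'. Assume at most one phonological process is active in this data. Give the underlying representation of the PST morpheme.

/-pa/

The PST morpheme has two allomorphs, [-ba] and [-pa].
The DIM suffix, which begins with [b], is invariant after every stem; so [b] is not altered by any rule here.
So the underlying form is /-pa/, and voiceless stops become voiced after a nasal.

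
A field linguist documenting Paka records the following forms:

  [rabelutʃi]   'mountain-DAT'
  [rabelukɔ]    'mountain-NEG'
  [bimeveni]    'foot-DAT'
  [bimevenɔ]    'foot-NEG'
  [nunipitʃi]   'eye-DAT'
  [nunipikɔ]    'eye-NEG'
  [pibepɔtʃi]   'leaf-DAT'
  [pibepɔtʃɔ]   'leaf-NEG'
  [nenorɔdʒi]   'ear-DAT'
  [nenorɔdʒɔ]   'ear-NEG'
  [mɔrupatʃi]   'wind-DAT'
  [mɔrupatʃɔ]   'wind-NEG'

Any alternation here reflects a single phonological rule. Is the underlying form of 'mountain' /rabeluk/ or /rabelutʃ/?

'mountain' shows [tʃ] ~ [k] at the end of the stem ([rabelutʃi] vs [rabelukɔ]).
If /tʃ/ were underlying and a rule turned it into [k] before the NEG suffix, 'wind' would also alternate; but it has [tʃ] in both [mɔrupatʃi] and [mɔrupatʃɔ].
So /k/ is underlying, and a rule of palatalization before a front vowel — /k/ becomes palato-alveolar [tʃ] before a front vowel — gives [tʃ].

/rabeluk/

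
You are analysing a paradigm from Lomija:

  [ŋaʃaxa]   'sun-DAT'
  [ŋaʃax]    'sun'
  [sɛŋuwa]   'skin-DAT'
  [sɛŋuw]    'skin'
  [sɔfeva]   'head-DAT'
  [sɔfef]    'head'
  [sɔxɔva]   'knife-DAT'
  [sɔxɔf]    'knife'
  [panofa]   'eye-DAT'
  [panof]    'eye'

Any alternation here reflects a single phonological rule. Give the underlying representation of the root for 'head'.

/sɔfev/

The root 'head' surfaces as [sɔfeva] and [sɔfef], with a stem-final [v] ~ [f] alternation.
Compare 'eye', with invariant [f] in [panofa] and [panof]: an analysis with underlying /f/ and a rule producing [v] before the DAT suffix would wrongly predict alternation here too.
Therefore /v/ is basic and [f] is derived by word-final obstruent devoicing (voiced obstruents become voiceless word-finally).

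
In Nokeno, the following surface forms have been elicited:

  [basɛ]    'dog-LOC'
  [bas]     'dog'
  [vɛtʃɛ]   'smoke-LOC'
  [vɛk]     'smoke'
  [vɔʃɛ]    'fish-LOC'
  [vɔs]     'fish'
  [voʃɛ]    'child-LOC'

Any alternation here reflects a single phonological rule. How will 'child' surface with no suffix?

The root 'fish' surfaces as [vɔʃɛ] and [vɔs], with a stem-final [ʃ] ~ [s] alternation.
Compare 'dog', with invariant [s] in [basɛ] and [bas]: an analysis with underlying /s/ and a rule producing [ʃ] before the LOC suffix would wrongly predict alternation here too.
Therefore /ʃ/ is basic and [s] is derived by depalatalization (palato-alveolar /tʃ/ and /ʃ/ become [k] and [s] when no front vowel follows).
The one attested form of 'child', [voʃɛ], shows underlying /voʃ/. Applying the same rule when no front vowel follows gives [vos].

[vos]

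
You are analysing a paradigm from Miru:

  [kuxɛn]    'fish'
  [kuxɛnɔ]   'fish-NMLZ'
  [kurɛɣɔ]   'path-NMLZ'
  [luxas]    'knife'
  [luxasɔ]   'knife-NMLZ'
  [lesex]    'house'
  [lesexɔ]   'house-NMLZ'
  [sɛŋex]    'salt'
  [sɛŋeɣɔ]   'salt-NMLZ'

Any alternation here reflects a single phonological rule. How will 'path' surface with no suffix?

[kurɛx]

'salt' shows [x] ~ [ɣ] at the end of the stem ([sɛŋex] vs [sɛŋeɣɔ]).
If /x/ were underlying and a rule turned it into [ɣ] before the NMLZ suffix, 'house' would also alternate; but it has [x] in both [lesex] and [lesexɔ].
So /ɣ/ is underlying, and a rule of word-final obstruent devoicing — voiced obstruents become voiceless word-finally — gives [x].
From [kurɛɣɔ] the stem 'path' is /kurɛɣ/; word-finally this yields [kurɛx].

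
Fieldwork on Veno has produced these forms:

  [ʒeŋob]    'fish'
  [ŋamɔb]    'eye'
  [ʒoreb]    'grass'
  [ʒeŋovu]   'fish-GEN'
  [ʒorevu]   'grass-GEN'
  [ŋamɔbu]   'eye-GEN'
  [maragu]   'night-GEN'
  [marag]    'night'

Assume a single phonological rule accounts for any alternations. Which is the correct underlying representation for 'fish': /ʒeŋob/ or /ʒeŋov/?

In [ʒeŋob] and [ʒeŋovu] the final segment of 'fish' alternates: [b] ~ [v].
If /b/ were underlying and a rule turned it into [v] before the GEN suffix, 'eye' would also alternate; but it has [b] in both [ŋamɔb] and [ŋamɔbu].
The underlying segment must be /v/; voiced fricatives become stops word-finally, yielding [b] there.

/ʒeŋov/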